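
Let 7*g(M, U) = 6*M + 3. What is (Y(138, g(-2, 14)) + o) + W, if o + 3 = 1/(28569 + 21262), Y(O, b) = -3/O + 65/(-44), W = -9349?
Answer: -471687338759/50428972 ≈ -9353.5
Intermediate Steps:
g(M, U) = 3/7 + 6*M/7 (g(M, U) = (6*M + 3)/7 = (3 + 6*M)/7 = 3/7 + 6*M/7)
Y(O, b) = -65/44 - 3/O (Y(O, b) = -3/O + 65*(-1/44) = -3/O - 65/44 = -65/44 - 3/O)
o = -149492/49831 (o = -3 + 1/(28569 + 21262) = -3 + 1/49831 = -149492/49831 ≈ -3.0000)
(Y(138, g(-2, 14)) + o) + W = ((-65/44 - 3/138) - 149492/49831) - 9349 = ((-65/44 - 3*1/138) - 149492/49831) - 9349 = ((-65/44 - 1/46) - 149492/49831) - 9349 = (-1517/1012 - 149492/49831) - 9349 = -226879531/50428972 - 9349 = -471687338759/50428972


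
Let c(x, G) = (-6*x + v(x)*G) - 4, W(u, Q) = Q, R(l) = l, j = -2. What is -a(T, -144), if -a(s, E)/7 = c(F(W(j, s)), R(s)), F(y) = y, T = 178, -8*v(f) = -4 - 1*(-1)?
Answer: -28147/4 ≈ -7036.8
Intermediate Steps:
v(f) = 3/8 (v(f) = -(-4 - 1*(-1))/8 = -(-4 + 1)/8 = -⅛*(-3) = 3/8)
c(x, G) = -4 - 6*x + 3*G/8 (c(x, G) = (-6*x + 3*G/8) - 4 = -4 - 6*x + 3*G/8)
a(s, E) = 28 + 315*s/8 (a(s, E) = -7*(-4 - 6*s + 3*s/8) = -7*(-4 - 45*s/8) = 28 + 315*s/8)
-a(T, -144) = -(28 + (315/8)*178) = -(28 + 28035/4) = -1*28147/4 = -28147/4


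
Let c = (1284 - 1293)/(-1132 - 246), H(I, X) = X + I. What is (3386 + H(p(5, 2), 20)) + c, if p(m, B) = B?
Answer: 4696233/1378 ≈ 3408.0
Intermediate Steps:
H(I, X) = I + X
c = 9/1378 (c = -9/(-1378) = -9*(-1/1378) = 9/1378 ≈ 0.0065312)
(3386 + H(p(5, 2), 20)) + c = (3386 + (2 + 20)) + 9/1378 = (3386 + 22) + 9/1378 = 3408 + 9/1378 = 4696233/1378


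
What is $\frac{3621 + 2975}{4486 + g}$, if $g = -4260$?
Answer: $\frac{3298}{113} \approx 29.186$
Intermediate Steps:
$\frac{3621 + 2975}{4486 + g} = \frac{3621 + 2975}{4486 - 4260} = \frac{6596}{226} = 6596 \cdot \frac{1}{226} = \frac{3298}{113}$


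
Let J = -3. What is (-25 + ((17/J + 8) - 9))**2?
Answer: 9025/9 ≈ 1002.8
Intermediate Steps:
(-25 + ((17/J + 8) - 9))**2 = (-25 + ((17/(-3) + 8) - 9))**2 = (-25 + ((17*(-1/3) + 8) - 9))**2 = (-25 + ((-17/3 + 8) - 9))**2 = (-25 + (7/3 - 9))**2 = (-25 - 20/3)**2 = (-95/3)**2 = 9025/9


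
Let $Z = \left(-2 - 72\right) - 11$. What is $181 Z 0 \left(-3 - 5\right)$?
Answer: $0$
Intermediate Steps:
$Z = -85$ ($Z = -74 - 11 = -85$)
$181 Z 0 \left(-3 - 5\right) = 181 \left(-85\right) 0 \left(-3 - 5\right) = - 15385 \cdot 0 \left(-8\right) = \left(-15385\right) 0 = 0$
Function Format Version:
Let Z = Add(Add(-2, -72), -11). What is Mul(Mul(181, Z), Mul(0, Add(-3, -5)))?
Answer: 0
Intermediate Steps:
Z = -85 (Z = Add(-74, -11) = -85)
Mul(Mul(181, Z), Mul(0, Add(-3, -5))) = Mul(Mul(181, -85), Mul(0, Add(-3, -5))) = Mul(-15385, Mul(0, -8)) = Mul(-15385, 0) = 0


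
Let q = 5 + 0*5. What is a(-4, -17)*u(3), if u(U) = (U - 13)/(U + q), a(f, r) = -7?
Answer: 35/4 ≈ 8.7500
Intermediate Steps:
q = 5 (q = 5 + 0 = 5)
u(U) = (-13 + U)/(5 + U) (u(U) = (U - 13)/(U + 5) = (-13 + U)/(5 + U))
a(-4, -17)*u(3) = -7*(-13 + 3)/(5 + 3) = -7*(-10)/8 = -7*(-5/4) = 35/4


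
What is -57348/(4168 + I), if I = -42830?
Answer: 28674/19331 ≈ 1.4833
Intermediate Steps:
-57348/(4168 + I) = -57348/(4168 - 42830) = -57348/(-38662) = -57348*(-1/38662) = 28674/19331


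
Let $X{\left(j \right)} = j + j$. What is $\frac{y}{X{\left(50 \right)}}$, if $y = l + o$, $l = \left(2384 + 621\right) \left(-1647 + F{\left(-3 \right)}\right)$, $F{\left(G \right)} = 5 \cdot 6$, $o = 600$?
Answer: $- \frac{971697}{20} \approx -48585.0$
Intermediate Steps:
$F{\left(G \right)} = 30$
$X{\left(j \right)} = 2 j$
$l = -4859085$ ($l = \left(2384 + 621\right) \left(-1647 + 30\right) = 3005 \left(-1617\right) = -4859085$)
$y = -4858485$ ($y = -4859085 + 600 = -4858485$)
$\frac{y}{X{\left(50 \right)}} = - \frac{4858485}{2 \cdot 50} = - \frac{4858485}{100} = \left(-4858485\right) \frac{1}{100} = - \frac{971697}{20}$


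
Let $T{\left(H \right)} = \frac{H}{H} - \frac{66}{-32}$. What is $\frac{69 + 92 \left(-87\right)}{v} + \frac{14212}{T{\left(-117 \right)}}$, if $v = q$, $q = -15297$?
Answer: $\frac{1159601413}{249851} \approx 4641.2$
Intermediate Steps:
$T{\left(H \right)} = \frac{49}{16}$ ($T{\left(H \right)} = 1 - - \frac{33}{16} = 1 + \frac{33}{16} = \frac{49}{16}$)
$v = -15297$
$\frac{69 + 92 \left(-87\right)}{v} + \frac{14212}{T{\left(-117 \right)}} = \frac{69 + 92 \left(-87\right)}{-15297} + \frac{14212}{\frac{49}{16}} = \left(69 - 8004\right) \left(- \frac{1}{15297}\right) + 14212 \cdot \frac{16}{49} = \left(-7935\right) \left(- \frac{1}{15297}\right) + \frac{227392}{49} = \frac{2645}{5099} + \frac{227392}{49} = \frac{1159601413}{249851}$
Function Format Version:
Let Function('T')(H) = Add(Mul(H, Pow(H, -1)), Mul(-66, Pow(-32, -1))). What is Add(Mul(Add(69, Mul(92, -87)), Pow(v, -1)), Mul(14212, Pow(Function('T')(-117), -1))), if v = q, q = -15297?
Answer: Rational(1159601413, 249851) ≈ 4641.2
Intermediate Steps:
Function('T')(H) = Rational(49, 16) (Function('T')(H) = Add(1, Mul(-66, Rational(-1, 32))) = Add(1, Rational(33, 16)) = Rational(49, 16))
v = -15297
Add(Mul(Add(69, Mul(92, -87)), Pow(v, -1)), Mul(14212, Pow(Function('T')(-117), -1))) = Add(Mul(Add(69, Mul(92, -87)), Pow(-15297, -1)), Mul(14212, Pow(Rational(49, 16), -1))) = Add(Mul(Add(69, -8004), Rational(-1, 15297)), Mul(14212, Rational(16, 49))) = Add(Mul(-7935, Rational(-1, 15297)), Rational(227392, 49)) = Add(Rational(2645, 5099), Rational(227392, 49)) = Rational(1159601413, 249851)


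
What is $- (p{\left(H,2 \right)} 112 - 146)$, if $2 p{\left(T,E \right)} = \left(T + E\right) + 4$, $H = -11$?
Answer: $426$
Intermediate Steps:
$p{\left(T,E \right)} = 2 + \frac{E}{2} + \frac{T}{2}$ ($p{\left(T,E \right)} = \frac{\left(T + E\right) + 4}{2} = \frac{\left(E + T\right) + 4}{2} = \frac{4 + E + T}{2} = 2 + \frac{E}{2} + \frac{T}{2}$)
$- (p{\left(H,2 \right)} 112 - 146) = - (\left(2 + \frac{1}{2} \cdot 2 + \frac{1}{2} \left(-11\right)\right) 112 - 146) = - (\left(2 + 1 - \frac{11}{2}\right) 112 - 146) = - (\left(- \frac{5}{2}\right) 112 - 146) = - (-280 - 146) = \left(-1\right) \left(-426\right) = 426$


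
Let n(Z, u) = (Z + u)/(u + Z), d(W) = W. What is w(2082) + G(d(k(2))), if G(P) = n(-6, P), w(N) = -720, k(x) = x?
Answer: -719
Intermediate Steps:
n(Z, u) = 1 (n(Z, u) = (Z + u)/(Z + u) = 1)
G(P) = 1
w(2082) + G(d(k(2))) = -720 + 1 = -719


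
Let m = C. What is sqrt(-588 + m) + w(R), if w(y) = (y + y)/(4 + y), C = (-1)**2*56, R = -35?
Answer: 70/31 + 2*I*sqrt(133) ≈ 2.2581 + 23.065*I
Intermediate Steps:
C = 56 (C = 1*56 = 56)
w(y) = 2*y/(4 + y) (w(y) = (2*y)/(4 + y) = 2*y/(4 + y))
m = 56
sqrt(-588 + m) + w(R) = sqrt(-588 + 56) + 2*(-35)/(4 - 35) = sqrt(-532) + 2*(-35)/(-31) = 2*I*sqrt(133) + 2*(-35)*(-1/31) = 2*I*sqrt(133) + 70/31 = 70/31 + 2*I*sqrt(133)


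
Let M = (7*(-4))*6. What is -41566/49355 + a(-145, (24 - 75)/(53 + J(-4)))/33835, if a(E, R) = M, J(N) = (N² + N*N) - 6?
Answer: -56587090/66797057 ≈ -0.84715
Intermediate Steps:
J(N) = -6 + 2*N² (J(N) = (N² + N²) - 6 = 2*N² - 6 = -6 + 2*N²)
M = -168 (M = -28*6 = -168)
a(E, R) = -168
-41566/49355 + a(-145, (24 - 75)/(53 + J(-4)))/33835 = -41566/49355 - 168/33835 = -56587090/66797057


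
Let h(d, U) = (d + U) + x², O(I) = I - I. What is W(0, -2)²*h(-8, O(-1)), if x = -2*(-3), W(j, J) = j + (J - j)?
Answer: 112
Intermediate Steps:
W(j, J) = J
x = 6
O(I) = 0
h(d, U) = 36 + U + d (h(d, U) = (d + U) + 6² = (U + d) + 36 = 36 + U + d)
W(0, -2)²*h(-8, O(-1)) = (-2)²*(36 + 0 - 8) = 4*28 = 112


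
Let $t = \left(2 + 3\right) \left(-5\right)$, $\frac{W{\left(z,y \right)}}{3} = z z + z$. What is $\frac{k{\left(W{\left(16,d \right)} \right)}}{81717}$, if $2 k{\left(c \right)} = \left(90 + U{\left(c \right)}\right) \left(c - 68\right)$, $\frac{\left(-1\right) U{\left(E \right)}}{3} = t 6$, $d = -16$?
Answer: $\frac{67320}{27239} \approx 2.4715$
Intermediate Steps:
$W{\left(z,y \right)} = 3 z + 3 z^{2}$ ($W{\left(z,y \right)} = 3 \left(z z + z\right) = 3 \left(z^{2} + z\right) = 3 \left(z + z^{2}\right) = 3 z + 3 z^{2}$)
$t = -25$ ($t = 5 \left(-5\right) = -25$)
$U{\left(E \right)} = 450$ ($U{\left(E \right)} = - 3 \left(\left(-25\right) 6\right) = \left(-3\right) \left(-150\right) = 450$)
$k{\left(c \right)} = -18360 + 270 c$ ($k{\left(c \right)} = \frac{\left(90 + 450\right) \left(c - 68\right)}{2} = \frac{540 \left(-68 + c\right)}{2} = \frac{-36720 + 540 c}{2} = -18360 + 270 c$)
$\frac{k{\left(W{\left(16,d \right)} \right)}}{81717} = \frac{-18360 + 270 \cdot 3 \cdot 16 \left(1 + 16\right)}{81717} = \left(-18360 + 270 \cdot 3 \cdot 16 \cdot 17\right) \frac{1}{81717} = \left(-18360 + 270 \cdot 816\right) \frac{1}{81717} = \left(-18360 + 220320\right) \frac{1}{81717} = 201960 \cdot \frac{1}{81717} = \frac{67320}{27239}$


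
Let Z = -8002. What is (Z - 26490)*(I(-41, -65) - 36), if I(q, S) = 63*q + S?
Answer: 92576528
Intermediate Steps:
I(q, S) = S + 63*q
(Z - 26490)*(I(-41, -65) - 36) = (-8002 - 26490)*((-65 + 63*(-41)) - 36) = -34492*((-65 - 2583) - 36) = -34492*(-2648 - 36) = -34492*(-2684) = 92576528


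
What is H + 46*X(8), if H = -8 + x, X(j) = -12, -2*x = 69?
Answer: -1189/2 ≈ -594.50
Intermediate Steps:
x = -69/2 (x = -1/2*69 = -69/2 ≈ -34.500)
H = -85/2 (H = -8 - 69/2 = -85/2 ≈ -42.500)
H + 46*X(8) = -85/2 + 46*(-12) = -85/2 - 552 = -1189/2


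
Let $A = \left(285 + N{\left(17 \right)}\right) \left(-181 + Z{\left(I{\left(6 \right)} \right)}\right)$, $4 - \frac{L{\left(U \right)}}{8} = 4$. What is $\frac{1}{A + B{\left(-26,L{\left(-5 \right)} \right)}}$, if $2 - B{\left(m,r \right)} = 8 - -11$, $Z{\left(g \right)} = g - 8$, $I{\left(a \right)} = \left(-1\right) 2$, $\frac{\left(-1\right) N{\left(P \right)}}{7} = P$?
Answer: $- \frac{1}{31723} \approx -3.1523 \cdot 10^{-5}$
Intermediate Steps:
$L{\left(U \right)} = 0$ ($L{\left(U \right)} = 32 - 32 = 0$)
$N{\left(P \right)} = - 7 P$
$I{\left(a \right)} = -2$
$Z{\left(g \right)} = -8 + g$
$B{\left(m,r \right)} = -17$ ($B{\left(m,r \right)} = 2 - \left(8 - -11\right) = 2 - \left(8 + 11\right) = 2 - 19 = -17$)
$A = -31706$ ($A = \left(285 - 119\right) \left(-181 - 10\right) = 166 \left(-191\right) = -31706$)
$\frac{1}{A + B{\left(-26,L{\left(-5 \right)} \right)}} = \frac{1}{-31706 - 17} = \frac{1}{-31723} = - \frac{1}{31723}$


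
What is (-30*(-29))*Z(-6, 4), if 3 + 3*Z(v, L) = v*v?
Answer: 9570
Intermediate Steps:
Z(v, L) = -1 + v²/3 (Z(v, L) = -1 + (v*v)/3 = -1 + v²/3)
(-30*(-29))*Z(-6, 4) = (-30*(-29))*(-1 + (⅓)*(-6)²) = 870*(-1 + (⅓)*36) = 870*(-1 + 12) = 870*11 = 9570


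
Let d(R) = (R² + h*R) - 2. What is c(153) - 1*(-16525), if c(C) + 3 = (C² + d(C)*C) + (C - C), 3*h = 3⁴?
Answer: 4253245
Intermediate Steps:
h = 27 (h = (⅓)*3⁴ = (⅓)*81 = 27)
d(R) = -2 + R² + 27*R (d(R) = (R² + 27*R) - 2 = -2 + R² + 27*R)
c(C) = -3 + C² + C*(-2 + C² + 27*C) (c(C) = -3 + ((C² + (-2 + C² + 27*C)*C) + (C - C)) = -3 + ((C² + C*(-2 + C² + 27*C)) + 0) = -3 + (C² + C*(-2 + C² + 27*C)) = -3 + C² + C*(-2 + C² + 27*C))
c(153) - 1*(-16525) = (-3 + 153³ - 2*153 + 28*153²) - 1*(-16525) = (-3 + 3581577 - 306 + 28*23409) + 16525 = (-3 + 3581577 - 306 + 655452) + 16525 = 4236720 + 16525 = 4253245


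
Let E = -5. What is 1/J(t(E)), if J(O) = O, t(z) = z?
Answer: -⅕ ≈ -0.20000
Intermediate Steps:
1/J(t(E)) = 1/(-5) = -⅕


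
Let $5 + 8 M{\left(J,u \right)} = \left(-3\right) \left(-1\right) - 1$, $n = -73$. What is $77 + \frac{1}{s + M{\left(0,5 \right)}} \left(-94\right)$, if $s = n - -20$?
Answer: $\frac{33631}{427} \approx 78.761$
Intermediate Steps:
$M{\left(J,u \right)} = - \frac{3}{8}$ ($M{\left(J,u \right)} = - \frac{5}{8} + \frac{\left(-3\right) \left(-1\right) - 1}{8} = - \frac{5}{8} + \frac{3 - 1}{8} = - \frac{5}{8} + \frac{1}{8} \cdot 2 = - \frac{5}{8} + \frac{1}{4} = - \frac{3}{8}$)
$s = -53$ ($s = -73 - -20 = -73 + 20 = -53$)
$77 + \frac{1}{s + M{\left(0,5 \right)}} \left(-94\right) = 77 + \frac{1}{-53 - \frac{3}{8}} \left(-94\right) = 77 + \frac{1}{- \frac{427}{8}} \left(-94\right) = 77 - - \frac{752}{427} = 77 + \frac{752}{427} = \frac{33631}{427}$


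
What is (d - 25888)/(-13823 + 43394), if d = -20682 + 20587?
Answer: -8661/9857 ≈ -0.87866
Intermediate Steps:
d = -95
(d - 25888)/(-13823 + 43394) = (-95 - 25888)/(-13823 + 43394) = -25983/29571 = -25983*1/29571 = -8661/9857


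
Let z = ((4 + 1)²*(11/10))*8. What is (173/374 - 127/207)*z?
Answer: -116870/3519 ≈ -33.211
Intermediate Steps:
z = 220 (z = (5²*(11*(⅒)))*8 = (25*(11/10))*8 = (55/2)*8 = 220)
(173/374 - 127/207)*z = (173/374 - 127/207)*220 = -11687/77418*220 = -116870/3519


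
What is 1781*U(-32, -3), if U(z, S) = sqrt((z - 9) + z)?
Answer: 1781*I*sqrt(73) ≈ 15217.0*I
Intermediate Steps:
U(z, S) = sqrt(-9 + 2*z) (U(z, S) = sqrt((-9 + z) + z) = sqrt(-9 + 2*z))
1781*U(-32, -3) = 1781*sqrt(-9 + 2*(-32)) = 1781*sqrt(-9 - 64) = 1781*sqrt(-73) = 1781*(I*sqrt(73)) = 1781*I*sqrt(73)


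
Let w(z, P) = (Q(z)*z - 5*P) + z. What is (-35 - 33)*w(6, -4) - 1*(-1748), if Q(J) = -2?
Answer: 796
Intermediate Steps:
w(z, P) = -z - 5*P (w(z, P) = (-2*z - 5*P) + z = (-5*P - 2*z) + z = -z - 5*P)
(-35 - 33)*w(6, -4) - 1*(-1748) = (-35 - 33)*(-1*6 - 5*(-4)) - 1*(-1748) = -68*(-6 + 20) + 1748 = -68*14 + 1748 = -952 + 1748 = 796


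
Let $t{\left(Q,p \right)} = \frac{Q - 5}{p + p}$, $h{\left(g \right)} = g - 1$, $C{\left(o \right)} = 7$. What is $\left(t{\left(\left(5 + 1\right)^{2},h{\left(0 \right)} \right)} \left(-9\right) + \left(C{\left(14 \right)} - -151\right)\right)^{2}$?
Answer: $\frac{354025}{4} \approx 88506.0$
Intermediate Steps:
$h{\left(g \right)} = -1 + g$ ($h{\left(g \right)} = g - 1 = -1 + g$)
$t{\left(Q,p \right)} = \frac{-5 + Q}{2 p}$
$\left(t{\left(\left(5 + 1\right)^{2},h{\left(0 \right)} \right)} \left(-9\right) + \left(C{\left(14 \right)} - -151\right)\right)^{2} = \left(\frac{-5 + \left(5 + 1\right)^{2}}{2 \left(-1 + 0\right)} \left(-9\right) + \left(7 - -151\right)\right)^{2} = \left(\frac{-5 + 6^{2}}{2 \left(-1\right)} \left(-9\right) + \left(7 + 151\right)\right)^{2} = \left(\frac{1}{2} \left(-1\right) \left(-5 + 36\right) \left(-9\right) + 158\right)^{2} = \left(\frac{1}{2} \left(-1\right) 31 \left(-9\right) + 158\right)^{2} = \left(\left(- \frac{31}{2}\right) \left(-9\right) + 158\right)^{2} = \left(\frac{279}{2} + 158\right)^{2} = \left(\frac{595}{2}\right)^{2} = \frac{354025}{4}$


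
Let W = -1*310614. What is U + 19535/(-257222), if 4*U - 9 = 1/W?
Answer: 347399576795/159793508616 ≈ 2.1741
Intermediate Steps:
W = -310614
U = 2795525/1242456 (U = 9/4 + (1/4)/(-310614) = 9/4 + (1/4)*(-1/310614) = 9/4 - 1/1242456 = 2795525/1242456 ≈ 2.2500)
U + 19535/(-257222) = 2795525/1242456 + 19535/(-257222) = 2795525/1242456 + 19535*(-1/257222) = 2795525/1242456 - 19535/257222 = 347399576795/159793508616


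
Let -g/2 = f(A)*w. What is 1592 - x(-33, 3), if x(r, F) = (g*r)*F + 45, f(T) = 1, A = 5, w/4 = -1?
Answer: 2339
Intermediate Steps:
w = -4 (w = 4*(-1) = -4)
g = 8 (g = -2*(-4) = 8)
x(r, F) = 45 + 8*F*r (x(r, F) = (8*r)*F + 45 = 8*F*r + 45 = 45 + 8*F*r)
1592 - x(-33, 3) = 1592 - (45 + 8*3*(-33)) = 1592 - (45 - 792) = 1592 - 1*(-747) = 1592 + 747 = 2339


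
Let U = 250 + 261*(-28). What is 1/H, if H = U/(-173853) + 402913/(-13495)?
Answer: -2346146235/69952386079 ≈ -0.033539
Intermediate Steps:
U = -7058 (U = 250 - 7308 = -7058)
H = -69952386079/2346146235 (H = -7058/(-173853) + 402913/(-13495) = -7058*(-1/173853) + 402913*(-1/13495) = 7058/173853 - 402913/13495 = -69952386079/2346146235 ≈ -29.816)
1/H = 1/(-69952386079/2346146235) = -2346146235/69952386079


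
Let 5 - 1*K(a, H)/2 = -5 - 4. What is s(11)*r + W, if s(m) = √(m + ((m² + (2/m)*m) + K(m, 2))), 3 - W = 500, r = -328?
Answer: -497 - 2952*√2 ≈ -4671.8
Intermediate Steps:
W = -497 (W = 3 - 1*500 = 3 - 500 = -497)
K(a, H) = 28 (K(a, H) = 10 - 2*(-5 - 4) = 10 - 2*(-9) = 10 + 18 = 28)
s(m) = √(30 + m + m²) (s(m) = √(m + ((m² + (2/m)*m) + 28)) = √(m + ((m² + 2) + 28)) = √(m + ((2 + m²) + 28)) = √(m + (30 + m²)) = √(30 + m + m²))
s(11)*r + W = √(30 + 11 + 11²)*(-328) - 497 = √(30 + 11 + 121)*(-328) - 497 = √162*(-328) - 497 = (9*√2)*(-328) - 497 = -2952*√2 - 497 = -497 - 2952*√2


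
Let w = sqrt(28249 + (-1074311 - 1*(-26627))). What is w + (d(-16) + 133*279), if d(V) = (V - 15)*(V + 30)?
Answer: 36673 + I*sqrt(1019435) ≈ 36673.0 + 1009.7*I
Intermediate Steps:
d(V) = (-15 + V)*(30 + V)
w = I*sqrt(1019435) (w = sqrt(28249 + (-1074311 + 26627)) = sqrt(28249 - 1047684) = sqrt(-1019435) = I*sqrt(1019435) ≈ 1009.7*I)
w + (d(-16) + 133*279) = I*sqrt(1019435) + ((-450 + (-16)**2 + 15*(-16)) + 133*279) = I*sqrt(1019435) + ((-450 + 256 - 240) + 37107) = I*sqrt(1019435) + (-434 + 37107) = I*sqrt(1019435) + 36673 = 36673 + I*sqrt(1019435)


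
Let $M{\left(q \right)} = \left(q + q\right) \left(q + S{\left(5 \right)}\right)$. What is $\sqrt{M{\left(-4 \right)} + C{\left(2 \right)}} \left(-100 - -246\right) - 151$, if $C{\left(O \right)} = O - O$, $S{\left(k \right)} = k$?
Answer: $-151 + 292 i \sqrt{2} \approx -151.0 + 412.95 i$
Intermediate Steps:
$C{\left(O \right)} = 0$
$M{\left(q \right)} = 2 q \left(5 + q\right)$ ($M{\left(q \right)} = \left(q + q\right) \left(q + 5\right) = 2 q \left(5 + q\right)$)
$\sqrt{M{\left(-4 \right)} + C{\left(2 \right)}} \left(-100 - -246\right) - 151 = \sqrt{2 \left(-4\right) \left(5 - 4\right) + 0} \left(-100 - -246\right) - 151 = \sqrt{2 \left(-4\right) 1 + 0} \left(-100 + 246\right) - 151 = \sqrt{-8 + 0} \cdot 146 - 151 = \sqrt{-8} \cdot 146 - 151 = 2 i \sqrt{2} \cdot 146 - 151 = 292 i \sqrt{2} - 151 = -151 + 292 i \sqrt{2}$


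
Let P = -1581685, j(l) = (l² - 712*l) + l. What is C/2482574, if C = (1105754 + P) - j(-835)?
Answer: -1766841/2482574 ≈ -0.71170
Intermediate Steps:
j(l) = l² - 711*l
C = -1766841 (C = (1105754 - 1581685) - (-835)*(-711 - 835) = -475931 - (-835)*(-1546) = -475931 - 1*1290910 = -475931 - 1290910 = -1766841)
C/2482574 = -1766841/2482574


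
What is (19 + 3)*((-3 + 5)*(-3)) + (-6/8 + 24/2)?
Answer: -483/4 ≈ -120.75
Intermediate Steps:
(19 + 3)*((-3 + 5)*(-3)) + (-6/8 + 24/2) = 22*(2*(-3)) + (-6*⅛ + 24*(½)) = 22*(-6) + (-¾ + 12) = -132 + 45/4 = -483/4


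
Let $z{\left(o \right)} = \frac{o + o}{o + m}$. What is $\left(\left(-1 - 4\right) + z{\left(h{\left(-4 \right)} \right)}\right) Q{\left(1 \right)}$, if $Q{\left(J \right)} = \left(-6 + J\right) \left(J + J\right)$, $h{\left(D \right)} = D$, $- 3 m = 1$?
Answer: $\frac{410}{13} \approx 31.538$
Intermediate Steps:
$m = - \frac{1}{3}$ ($m = \left(- \frac{1}{3}\right) 1 = - \frac{1}{3} \approx -0.33333$)
$Q{\left(J \right)} = 2 J \left(-6 + J\right)$ ($Q{\left(J \right)} = \left(-6 + J\right) 2 J = 2 J \left(-6 + J\right)$)
$z{\left(o \right)} = \frac{2 o}{- \frac{1}{3} + o}$ ($z{\left(o \right)} = \frac{o + o}{o - \frac{1}{3}} = \frac{2 o}{- \frac{1}{3} + o}$)
$\left(\left(-1 - 4\right) + z{\left(h{\left(-4 \right)} \right)}\right) Q{\left(1 \right)} = \left(\left(-1 - 4\right) + 6 \left(-4\right) \frac{1}{-1 + 3 \left(-4\right)}\right) 2 \cdot 1 \left(-6 + 1\right) = \left(\left(-1 - 4\right) + 6 \left(-4\right) \frac{1}{-1 - 12}\right) 2 \cdot 1 \left(-5\right) = \left(-5 + 6 \left(-4\right) \frac{1}{-13}\right) \left(-10\right) = \left(-5 + 6 \left(-4\right) \left(- \frac{1}{13}\right)\right) \left(-10\right) = \left(-5 + \frac{24}{13}\right) \left(-10\right) = \left(- \frac{41}{13}\right) \left(-10\right) = \frac{410}{13}$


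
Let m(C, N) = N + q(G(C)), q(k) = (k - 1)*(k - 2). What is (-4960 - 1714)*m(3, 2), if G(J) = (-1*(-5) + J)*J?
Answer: -3390392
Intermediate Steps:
G(J) = J*(5 + J) (G(J) = (5 + J)*J = J*(5 + J))
q(k) = (-1 + k)*(-2 + k)
m(C, N) = 2 + N + C**2*(5 + C)**2 - 3*C*(5 + C) (m(C, N) = N + (2 + (C*(5 + C))**2 - 3*C*(5 + C)) = N + (2 + C**2*(5 + C)**2 - 3*C*(5 + C)) = 2 + N + C**2*(5 + C)**2 - 3*C*(5 + C))
(-4960 - 1714)*m(3, 2) = (-4960 - 1714)*(2 + 2 + 3**2*(5 + 3)**2 - 3*3*(5 + 3)) = -6674*(2 + 2 + 9*8**2 - 3*3*8) = -6674*(2 + 2 + 9*64 - 72) = -6674*(2 + 2 + 576 - 72) = -6674*508 = -3390392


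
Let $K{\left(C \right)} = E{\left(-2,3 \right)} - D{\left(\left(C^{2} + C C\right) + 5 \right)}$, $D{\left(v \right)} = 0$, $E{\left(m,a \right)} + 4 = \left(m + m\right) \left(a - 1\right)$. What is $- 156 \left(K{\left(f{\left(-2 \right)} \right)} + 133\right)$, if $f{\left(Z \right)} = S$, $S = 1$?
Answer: $-18876$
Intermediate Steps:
$f{\left(Z \right)} = 1$
$E{\left(m,a \right)} = -4 + 2 m \left(-1 + a\right)$ ($E{\left(m,a \right)} = -4 + \left(m + m\right) \left(a - 1\right) = -4 + 2 m \left(-1 + a\right)$)
$K{\left(C \right)} = -12$ ($K{\left(C \right)} = \left(-4 - -4 + 2 \cdot 3 \left(-2\right)\right) - 0 = \left(-4 + 4 - 12\right) + 0 = -12 + 0 = -12$)
$- 156 \left(K{\left(f{\left(-2 \right)} \right)} + 133\right) = - 156 \left(-12 + 133\right) = \left(-156\right) 121 = -18876$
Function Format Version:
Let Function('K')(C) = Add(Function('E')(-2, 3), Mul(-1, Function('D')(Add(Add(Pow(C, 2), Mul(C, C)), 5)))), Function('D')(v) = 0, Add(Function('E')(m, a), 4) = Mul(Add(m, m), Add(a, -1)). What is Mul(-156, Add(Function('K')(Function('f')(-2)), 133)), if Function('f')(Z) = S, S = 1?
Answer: -18876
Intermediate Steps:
Function('f')(Z) = 1
Function('E')(m, a) = Add(-4, Mul(2, m, Add(-1, a))) (Function('E')(m, a) = Add(-4, Mul(Add(m, m), Add(a, -1))) = Add(-4, Mul(Mul(2, m), Add(-1, a))) = Add(-4, Mul(2, m, Add(-1, a))))
Function('K')(C) = -12 (Function('K')(C) = Add(Add(-4, Mul(-2, -2), Mul(2, 3, -2)), Mul(-1, 0)) = Add(Add(-4, 4, -12), 0) = Add(-12, 0) = -12)
Mul(-156, Add(Function('K')(Function('f')(-2)), 133)) = Mul(-156, Add(-12, 133)) = Mul(-156, 121) = -18876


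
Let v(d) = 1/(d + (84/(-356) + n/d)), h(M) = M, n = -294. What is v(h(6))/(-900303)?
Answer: 89/3464365944 ≈ 2.5690e-8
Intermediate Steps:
v(d) = 1/(-21/89 + d - 294/d) (v(d) = 1/(d + (84/(-356) - 294/d)) = 1/(d + (84*(-1/356) - 294/d)) = 1/(d + (-21/89 - 294/d)) = 1/(-21/89 + d - 294/d))
v(h(6))/(-900303) = (89*6/(-26166 - 21*6 + 89*6²))/(-900303) = (89*6/(-26166 - 126 + 89*36))*(-1/900303) = (89*6/(-26166 - 126 + 3204))*(-1/900303) = (89*6/(-23088))*(-1/900303) = (89*6*(-1/23088))*(-1/900303) = -89/3848*(-1/900303) = 89/3464365944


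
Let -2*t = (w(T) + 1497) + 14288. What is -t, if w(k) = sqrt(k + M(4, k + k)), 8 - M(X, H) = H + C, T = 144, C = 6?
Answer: 15785/2 + I*sqrt(142)/2 ≈ 7892.5 + 5.9582*I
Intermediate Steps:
M(X, H) = 2 - H (M(X, H) = 8 - (H + 6) = 8 - (6 + H) = 8 + (-6 - H) = 2 - H)
w(k) = sqrt(2 - k) (w(k) = sqrt(k + (2 - (k + k))) = sqrt(k + (2 - 2*k)) = sqrt(2 - k))
t = -15785/2 - I*sqrt(142)/2 (t = -((sqrt(2 - 1*144) + 1497) + 14288)/2 = -((sqrt(2 - 144) + 1497) + 14288)/2 = -((sqrt(-142) + 1497) + 14288)/2 = -((I*sqrt(142) + 1497) + 14288)/2 = -((1497 + I*sqrt(142)) + 14288)/2 = -(15785 + I*sqrt(142))/2 = -15785/2 - I*sqrt(142)/2 ≈ -7892.5 - 5.9582*I)
-t = -(-15785/2 - I*sqrt(142)/2) = 15785/2 + I*sqrt(142)/2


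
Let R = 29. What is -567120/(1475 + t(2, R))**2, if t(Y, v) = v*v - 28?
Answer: -35445/327184 ≈ -0.10833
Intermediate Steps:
t(Y, v) = -28 + v**2 (t(Y, v) = v**2 - 28 = -28 + v**2)
-567120/(1475 + t(2, R))**2 = -567120/(1475 + (-28 + 29**2))**2 = -567120/(1475 + (-28 + 841))**2 = -567120/(1475 + 813)**2 = -567120/(2288**2) = -567120/5234944 = -567120*1/5234944 = -35445/327184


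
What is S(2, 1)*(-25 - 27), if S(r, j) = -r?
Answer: 104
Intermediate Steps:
S(2, 1)*(-25 - 27) = (-1*2)*(-25 - 27) = -2*(-52) = 104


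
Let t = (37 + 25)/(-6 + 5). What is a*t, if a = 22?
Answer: -1364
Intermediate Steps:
t = -62 (t = 62/(-1) = 62*(-1) = -62)
a*t = 22*(-62) = -1364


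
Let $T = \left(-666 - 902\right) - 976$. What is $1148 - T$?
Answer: $3692$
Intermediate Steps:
$T = -2544$ ($T = -1568 - 976 = -2544$)
$1148 - T = 1148 - -2544 = 1148 + 2544 = 3692$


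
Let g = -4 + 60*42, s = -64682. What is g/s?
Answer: -1258/32341 ≈ -0.038898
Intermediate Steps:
g = 2516 (g = -4 + 2520 = 2516)
g/s = 2516/(-64682) = 2516*(-1/64682) = -1258/32341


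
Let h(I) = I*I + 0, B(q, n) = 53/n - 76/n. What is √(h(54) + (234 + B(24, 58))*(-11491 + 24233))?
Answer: √2505752047/29 ≈ 1726.1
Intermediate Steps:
B(q, n) = -23/n
h(I) = I² (h(I) = I² + 0 = I²)
√(h(54) + (234 + B(24, 58))*(-11491 + 24233)) = √(54² + (234 - 23/58)*(-11491 + 24233)) = √(2916 + (234 - 23*1/58)*12742) = √(2916 + (234 - 23/58)*12742) = √(2916 + (13549/58)*12742) = √(2916 + 86320679/29) = √(86405243/29) = √2505752047/29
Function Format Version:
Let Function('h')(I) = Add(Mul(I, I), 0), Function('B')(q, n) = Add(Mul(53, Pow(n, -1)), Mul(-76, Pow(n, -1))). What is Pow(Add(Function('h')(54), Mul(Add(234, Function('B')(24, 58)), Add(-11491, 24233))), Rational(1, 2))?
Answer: Mul(Rational(1, 29), Pow(2505752047, Rational(1, 2))) ≈ 1726.1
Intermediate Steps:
Function('B')(q, n) = Mul(-23, Pow(n, -1))
Function('h')(I) = Pow(I, 2) (Function('h')(I) = Add(Pow(I, 2), 0) = Pow(I, 2))
Pow(Add(Function('h')(54), Mul(Add(234, Function('B')(24, 58)), Add(-11491, 24233))), Rational(1, 2)) = Pow(Add(Pow(54, 2), Mul(Add(234, Mul(-23, Pow(58, -1))), Add(-11491, 24233))), Rational(1, 2)) = Pow(Add(2916, Mul(Add(234, Mul(-23, Rational(1, 58))), 12742)), Rational(1, 2)) = Pow(Add(2916, Mul(Add(234, Rational(-23, 58)), 12742)), Rational(1, 2)) = Pow(Add(2916, Mul(Rational(13549, 58), 12742)), Rational(1, 2)) = Pow(Add(2916, Rational(86320679, 29)), Rational(1, 2)) = Pow(Rational(86405243, 29), Rational(1, 2)) = Mul(Rational(1, 29), Pow(2505752047, Rational(1, 2)))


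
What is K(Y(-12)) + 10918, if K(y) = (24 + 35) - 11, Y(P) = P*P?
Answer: 10966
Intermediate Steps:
Y(P) = P²
K(y) = 48 (K(y) = 59 - 11 = 48)
K(Y(-12)) + 10918 = 48 + 10918 = 10966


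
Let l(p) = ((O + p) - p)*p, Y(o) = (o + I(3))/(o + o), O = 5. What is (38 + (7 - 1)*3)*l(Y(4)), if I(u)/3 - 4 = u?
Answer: 875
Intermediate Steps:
I(u) = 12 + 3*u
Y(o) = (21 + o)/(2*o) (Y(o) = (o + (12 + 3*3))/(o + o) = (o + (12 + 9))/((2*o)) = (o + 21)*(1/(2*o)) = (21 + o)*(1/(2*o)) = (21 + o)/(2*o))
l(p) = 5*p (l(p) = ((5 + p) - p)*p = 5*p)
(38 + (7 - 1)*3)*l(Y(4)) = (38 + (7 - 1)*3)*(5*((½)*(21 + 4)/4)) = (38 + 6*3)*(5*((½)*(¼)*25)) = (38 + 18)*(5*(25/8)) = 56*(125/8) = 875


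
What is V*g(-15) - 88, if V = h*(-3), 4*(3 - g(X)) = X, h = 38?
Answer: -1715/2 ≈ -857.50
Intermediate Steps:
g(X) = 3 - X/4
V = -114 (V = 38*(-3) = -114)
V*g(-15) - 88 = -114*(3 - 1/4*(-15)) - 88 = -114*(3 + 15/4) - 88 = -114*27/4 - 88 = -1539/2 - 88 = -1715/2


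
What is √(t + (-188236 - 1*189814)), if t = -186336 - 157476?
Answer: I*√721862 ≈ 849.63*I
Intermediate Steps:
t = -343812
√(t + (-188236 - 1*189814)) = √(-343812 + (-188236 - 1*189814)) = √(-343812 + (-188236 - 189814)) = √(-343812 - 378050) = √(-721862) = I*√721862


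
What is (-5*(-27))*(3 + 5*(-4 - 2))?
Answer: -3645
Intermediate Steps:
(-5*(-27))*(3 + 5*(-4 - 2)) = 135*(3 + 5*(-6)) = 135*(3 - 30) = 135*(-27) = -3645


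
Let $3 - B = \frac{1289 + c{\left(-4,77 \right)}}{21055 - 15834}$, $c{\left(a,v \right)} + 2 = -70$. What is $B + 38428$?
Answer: $\frac{200647034}{5221} \approx 38431.0$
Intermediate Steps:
$c{\left(a,v \right)} = -72$ ($c{\left(a,v \right)} = -2 - 70 = -72$)
$B = \frac{14446}{5221}$ ($B = 3 - \frac{1289 - 72}{21055 - 15834} = 3 - \frac{1217}{5221} = \frac{14446}{5221} \approx 2.7669$)
$B + 38428 = \frac{14446}{5221} + 38428 = \frac{200647034}{5221}$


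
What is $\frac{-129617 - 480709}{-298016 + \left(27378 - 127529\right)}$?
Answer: $\frac{610326}{398167} \approx 1.5328$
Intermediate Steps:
$\frac{-129617 - 480709}{-298016 + \left(27378 - 127529\right)} = - \frac{610326}{-298016 + \left(27378 - 127529\right)} = - \frac{610326}{-298016 - 100151} = - \frac{610326}{-398167} = \left(-610326\right) \left(- \frac{1}{398167}\right) = \frac{610326}{398167}$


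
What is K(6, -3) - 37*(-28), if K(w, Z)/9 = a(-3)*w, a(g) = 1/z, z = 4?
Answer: 2099/2 ≈ 1049.5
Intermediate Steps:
a(g) = 1/4
K(w, Z) = 9*w/4 (K(w, Z) = 9*(w/4) = 9*w/4)
K(6, -3) - 37*(-28) = (9/4)*6 - 37*(-28) = 27/2 + 1036 = 2099/2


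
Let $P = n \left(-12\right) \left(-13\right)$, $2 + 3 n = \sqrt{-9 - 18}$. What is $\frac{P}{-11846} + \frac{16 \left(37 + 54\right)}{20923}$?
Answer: $\frac{1387412}{17703847} - \frac{78 i \sqrt{3}}{5923} \approx 0.078368 - 0.022809 i$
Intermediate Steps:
$n = - \frac{2}{3} + i \sqrt{3}$ ($n = - \frac{2}{3} + \frac{\sqrt{-9 - 18}}{3} = - \frac{2}{3} + \frac{\sqrt{-27}}{3} = - \frac{2}{3} + \frac{3 i \sqrt{3}}{3} = - \frac{2}{3} + i \sqrt{3} \approx -0.66667 + 1.732 i$)
$P = -104 + 156 i \sqrt{3}$ ($P = \left(- \frac{2}{3} + i \sqrt{3}\right) \left(-12\right) \left(-13\right) = \left(8 - 12 i \sqrt{3}\right) \left(-13\right) = -104 + 156 i \sqrt{3} \approx -104.0 + 270.2 i$)
$\frac{P}{-11846} + \frac{16 \left(37 + 54\right)}{20923} = \frac{-104 + 156 i \sqrt{3}}{-11846} + \frac{16 \left(37 + 54\right)}{20923} = \left(-104 + 156 i \sqrt{3}\right) \left(- \frac{1}{11846}\right) + 16 \cdot 91 \cdot \frac{1}{20923} = \left(\frac{52}{5923} - \frac{78 i \sqrt{3}}{5923}\right) + 1456 \cdot \frac{1}{20923} = \left(\frac{52}{5923} - \frac{78 i \sqrt{3}}{5923}\right) + \frac{208}{2989} = \frac{1387412}{17703847} - \frac{78 i \sqrt{3}}{5923}$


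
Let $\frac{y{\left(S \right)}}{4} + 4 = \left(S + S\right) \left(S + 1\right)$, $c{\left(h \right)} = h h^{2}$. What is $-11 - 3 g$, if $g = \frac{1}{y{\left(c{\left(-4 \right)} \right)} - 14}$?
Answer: $- \frac{118163}{10742} \approx -11.0$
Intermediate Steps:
$c{\left(h \right)} = h^{3}$
$y{\left(S \right)} = -16 + 8 S \left(1 + S\right)$ ($y{\left(S \right)} = -16 + 4 \left(S + S\right) \left(S + 1\right) = -16 + 4 \cdot 2 S \left(1 + S\right) = -16 + 8 S \left(1 + S\right)$)
$g = \frac{1}{32226}$ ($g = \frac{1}{\left(-16 + 8 \left(-4\right)^{3} + 8 \left(\left(-4\right)^{3}\right)^{2}\right) - 14} = \frac{1}{\left(-16 + 8 \left(-64\right) + 8 \left(-64\right)^{2}\right) - 14} = \frac{1}{\left(-16 - 512 + 8 \cdot 4096\right) - 14} = \frac{1}{\left(-16 - 512 + 32768\right) - 14} = \frac{1}{32240 - 14} = \frac{1}{32226} \approx 3.1031 \cdot 10^{-5}$)
$-11 - 3 g = -11 - \frac{1}{10742} = - \frac{118163}{10742}$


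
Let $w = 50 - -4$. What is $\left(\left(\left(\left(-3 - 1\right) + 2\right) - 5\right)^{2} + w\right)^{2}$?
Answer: $10609$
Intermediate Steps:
$w = 54$ ($w = 50 + 4 = 54$)
$\left(\left(\left(\left(-3 - 1\right) + 2\right) - 5\right)^{2} + w\right)^{2} = \left(\left(\left(\left(-3 - 1\right) + 2\right) - 5\right)^{2} + 54\right)^{2} = \left(\left(\left(-4 + 2\right) - 5\right)^{2} + 54\right)^{2} = \left(\left(-2 - 5\right)^{2} + 54\right)^{2} = \left(\left(-7\right)^{2} + 54\right)^{2} = \left(49 + 54\right)^{2} = 103^{2} = 10609$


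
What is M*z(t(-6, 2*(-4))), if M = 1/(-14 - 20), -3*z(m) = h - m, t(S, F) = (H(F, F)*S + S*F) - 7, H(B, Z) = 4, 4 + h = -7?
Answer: -14/51 ≈ -0.27451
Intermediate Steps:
h = -11 (h = -4 - 7 = -11)
t(S, F) = -7 + 4*S + F*S (t(S, F) = (4*S + S*F) - 7 = (4*S + F*S) - 7 = -7 + 4*S + F*S)
z(m) = 11/3 + m/3 (z(m) = -(-11 - m)/3 = 11/3 + m/3)
M = -1/34 (M = 1/(-34) = -1/34 ≈ -0.029412)
M*z(t(-6, 2*(-4))) = -(11/3 + (-7 + 4*(-6) + (2*(-4))*(-6))/3)/34 = -(11/3 + (-7 - 24 - 8*(-6))/3)/34 = -(11/3 + (-7 - 24 + 48)/3)/34 = -(11/3 + (⅓)*17)/34 = -(11/3 + 17/3)/34 = -1/34*28/3 = -14/51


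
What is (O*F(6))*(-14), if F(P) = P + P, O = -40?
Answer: 6720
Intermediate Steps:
F(P) = 2*P
(O*F(6))*(-14) = -80*6*(-14) = -40*12*(-14) = -480*(-14) = 6720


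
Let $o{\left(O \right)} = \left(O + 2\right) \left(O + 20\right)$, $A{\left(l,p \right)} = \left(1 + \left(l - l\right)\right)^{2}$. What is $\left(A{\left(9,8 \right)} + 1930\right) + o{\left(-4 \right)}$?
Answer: $1899$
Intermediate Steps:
$A{\left(l,p \right)} = 1$ ($A{\left(l,p \right)} = \left(1 + 0\right)^{2} = 1^{2} = 1$)
$o{\left(O \right)} = \left(2 + O\right) \left(20 + O\right)$
$\left(A{\left(9,8 \right)} + 1930\right) + o{\left(-4 \right)} = \left(1 + 1930\right) + \left(40 + \left(-4\right)^{2} + 22 \left(-4\right)\right) = 1931 + \left(40 + 16 - 88\right) = 1931 - 32 = 1899$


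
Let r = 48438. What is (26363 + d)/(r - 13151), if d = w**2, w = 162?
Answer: 52607/35287 ≈ 1.4908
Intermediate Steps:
d = 26244 (d = 162**2 = 26244)
(26363 + d)/(r - 13151) = (26363 + 26244)/(48438 - 13151) = 52607/35287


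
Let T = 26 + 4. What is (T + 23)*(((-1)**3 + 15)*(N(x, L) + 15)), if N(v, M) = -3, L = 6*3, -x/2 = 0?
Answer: 8904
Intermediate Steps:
x = 0 (x = -2*0 = 0)
L = 18
T = 30
(T + 23)*(((-1)**3 + 15)*(N(x, L) + 15)) = (30 + 23)*(((-1)**3 + 15)*(-3 + 15)) = 53*((-1 + 15)*12) = 53*(14*12) = 53*168 = 8904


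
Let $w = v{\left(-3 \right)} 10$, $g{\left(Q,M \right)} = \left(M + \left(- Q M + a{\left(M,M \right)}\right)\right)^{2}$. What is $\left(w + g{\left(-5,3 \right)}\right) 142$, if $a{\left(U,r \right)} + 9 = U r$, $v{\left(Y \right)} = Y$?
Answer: $41748$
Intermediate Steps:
$a{\left(U,r \right)} = -9 + U r$
$g{\left(Q,M \right)} = \left(-9 + M + M^{2} - M Q\right)^{2}$ ($g{\left(Q,M \right)} = \left(M + \left(- Q M + \left(-9 + M M\right)\right)\right)^{2} = \left(M - \left(9 - M^{2} + M Q\right)\right)^{2} = \left(-9 + M + M^{2} - M Q\right)^{2}$)
$w = -30$ ($w = \left(-3\right) 10 = -30$)
$\left(w + g{\left(-5,3 \right)}\right) 142 = \left(-30 + \left(-9 + 3 + 3^{2} - 3 \left(-5\right)\right)^{2}\right) 142 = \left(-30 + \left(-9 + 3 + 9 + 15\right)^{2}\right) 142 = \left(-30 + 18^{2}\right) 142 = \left(-30 + 324\right) 142 = 294 \cdot 142 = 41748$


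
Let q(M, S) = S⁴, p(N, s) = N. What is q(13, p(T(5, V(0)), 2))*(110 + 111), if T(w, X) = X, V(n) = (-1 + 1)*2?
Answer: 0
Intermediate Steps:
V(n) = 0 (V(n) = 0*2 = 0)
q(13, p(T(5, V(0)), 2))*(110 + 111) = 0⁴*(110 + 111) = 0*221 = 0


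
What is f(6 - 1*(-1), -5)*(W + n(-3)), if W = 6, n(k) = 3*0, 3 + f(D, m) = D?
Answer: 24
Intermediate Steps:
f(D, m) = -3 + D
n(k) = 0
f(6 - 1*(-1), -5)*(W + n(-3)) = (-3 + (6 - 1*(-1)))*(6 + 0) = (-3 + (6 + 1))*6 = (-3 + 7)*6 = 4*6 = 24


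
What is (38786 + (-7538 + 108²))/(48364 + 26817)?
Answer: 42912/75181 ≈ 0.57078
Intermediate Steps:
(38786 + (-7538 + 108²))/(48364 + 26817) = (38786 + (-7538 + 11664))/75181 = (38786 + 4126)*(1/75181) = 42912*(1/75181) = 42912/75181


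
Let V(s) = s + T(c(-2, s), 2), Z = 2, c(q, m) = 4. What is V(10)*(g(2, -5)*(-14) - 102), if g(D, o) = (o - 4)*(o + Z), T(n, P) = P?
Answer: -5760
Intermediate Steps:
g(D, o) = (-4 + o)*(2 + o) (g(D, o) = (o - 4)*(o + 2) = (-4 + o)*(2 + o))
V(s) = 2 + s (V(s) = s + 2 = 2 + s)
V(10)*(g(2, -5)*(-14) - 102) = (2 + 10)*((-8 + (-5)² - 2*(-5))*(-14) - 102) = 12*((-8 + 25 + 10)*(-14) - 102) = 12*(27*(-14) - 102) = 12*(-378 - 102) = 12*(-480) = -5760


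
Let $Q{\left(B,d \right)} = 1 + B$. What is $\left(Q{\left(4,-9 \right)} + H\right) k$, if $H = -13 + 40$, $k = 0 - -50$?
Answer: $1600$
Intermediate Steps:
$k = 50$ ($k = 0 + 50 = 50$)
$H = 27$
$\left(Q{\left(4,-9 \right)} + H\right) k = \left(\left(1 + 4\right) + 27\right) 50 = \left(5 + 27\right) 50 = 32 \cdot 50 = 1600$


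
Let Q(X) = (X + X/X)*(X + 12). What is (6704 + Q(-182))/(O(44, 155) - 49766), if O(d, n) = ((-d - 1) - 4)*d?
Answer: -18737/25961 ≈ -0.72174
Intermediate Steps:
O(d, n) = d*(-5 - d) (O(d, n) = ((-1 - d) - 4)*d = (-5 - d)*d = d*(-5 - d))
Q(X) = (1 + X)*(12 + X) (Q(X) = (X + 1)*(12 + X) = (1 + X)*(12 + X))
(6704 + Q(-182))/(O(44, 155) - 49766) = (6704 + (12 + (-182)² + 13*(-182)))/(-1*44*(5 + 44) - 49766) = (6704 + (12 + 33124 - 2366))/(-1*44*49 - 49766) = (6704 + 30770)/(-2156 - 49766) = 37474/(-51922) = 37474*(-1/51922) = -18737/25961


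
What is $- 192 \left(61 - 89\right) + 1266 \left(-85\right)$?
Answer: $-102234$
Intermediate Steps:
$- 192 \left(61 - 89\right) + 1266 \left(-85\right) = \left(-192\right) \left(-28\right) - 107610 = 5376 - 107610 = -102234$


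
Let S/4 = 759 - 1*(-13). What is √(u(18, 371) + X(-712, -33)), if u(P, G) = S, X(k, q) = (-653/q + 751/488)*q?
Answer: √141946634/244 ≈ 48.828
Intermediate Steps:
X(k, q) = q*(751/488 - 653/q) (X(k, q) = (-653/q + 751*(1/488))*q = (-653/q + 751/488)*q = (751/488 - 653/q)*q = q*(751/488 - 653/q))
S = 3088 (S = 4*(759 - 1*(-13)) = 4*(759 + 13) = 4*772 = 3088)
u(P, G) = 3088
√(u(18, 371) + X(-712, -33)) = √(3088 + (-653 + (751/488)*(-33))) = √(3088 + (-653 - 24783/488)) = √(3088 - 343447/488) = √(1163497/488) = √141946634/244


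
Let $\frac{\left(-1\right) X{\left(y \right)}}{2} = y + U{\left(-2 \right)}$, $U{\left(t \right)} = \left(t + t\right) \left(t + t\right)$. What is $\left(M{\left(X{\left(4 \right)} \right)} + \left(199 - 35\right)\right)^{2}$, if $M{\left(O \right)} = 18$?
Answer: $33124$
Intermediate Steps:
$U{\left(t \right)} = 4 t^{2}$ ($U{\left(t \right)} = 2 t 2 t = 4 t^{2}$)
$X{\left(y \right)} = -32 - 2 y$ ($X{\left(y \right)} = - 2 \left(y + 4 \left(-2\right)^{2}\right) = - 2 \left(y + 4 \cdot 4\right) = - 2 \left(y + 16\right) = - 2 \left(16 + y\right) = -32 - 2 y$)
$\left(M{\left(X{\left(4 \right)} \right)} + \left(199 - 35\right)\right)^{2} = \left(18 + \left(199 - 35\right)\right)^{2} = \left(18 + 164\right)^{2} = 182^{2} = 33124$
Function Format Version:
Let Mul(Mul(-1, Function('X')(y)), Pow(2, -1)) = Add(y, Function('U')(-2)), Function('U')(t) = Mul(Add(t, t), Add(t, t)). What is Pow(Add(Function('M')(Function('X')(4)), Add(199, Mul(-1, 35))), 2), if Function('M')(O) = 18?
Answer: 33124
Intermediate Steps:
Function('U')(t) = Mul(4, Pow(t, 2)) (Function('U')(t) = Mul(Mul(2, t), Mul(2, t)) = Mul(4, Pow(t, 2)))
Function('X')(y) = Add(-32, Mul(-2, y)) (Function('X')(y) = Mul(-2, Add(y, Mul(4, Pow(-2, 2)))) = Mul(-2, Add(y, Mul(4, 4))) = Mul(-2, Add(y, 16)) = Mul(-2, Add(16, y)) = Add(-32, Mul(-2, y)))
Pow(Add(Function('M')(Function('X')(4)), Add(199, Mul(-1, 35))), 2) = Pow(Add(18, Add(199, Mul(-1, 35))), 2) = Pow(Add(18, Add(199, -35)), 2) = Pow(Add(18, 164), 2) = Pow(182, 2) = 33124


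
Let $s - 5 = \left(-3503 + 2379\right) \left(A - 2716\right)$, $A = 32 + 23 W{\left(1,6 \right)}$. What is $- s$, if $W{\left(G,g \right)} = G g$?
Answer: $-2861709$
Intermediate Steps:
$A = 170$ ($A = 32 + 23 \cdot 1 \cdot 6 = 32 + 23 \cdot 6 = 32 + 138 = 170$)
$s = 2861709$ ($s = 5 + \left(-3503 + 2379\right) \left(170 - 2716\right) = 5 - -2861704 = 5 + 2861704 = 2861709$)
$- s = \left(-1\right) 2861709 = -2861709$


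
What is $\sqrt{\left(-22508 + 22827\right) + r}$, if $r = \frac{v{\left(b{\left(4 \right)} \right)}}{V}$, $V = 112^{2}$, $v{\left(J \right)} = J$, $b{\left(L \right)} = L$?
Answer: $\frac{\sqrt{1000385}}{56} \approx 17.861$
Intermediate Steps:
$V = 12544$
$r = \frac{1}{3136}$ ($r = \frac{4}{12544} = 4 \cdot \frac{1}{12544} = \frac{1}{3136} \approx 0.00031888$)
$\sqrt{\left(-22508 + 22827\right) + r} = \sqrt{\left(-22508 + 22827\right) + \frac{1}{3136}} = \sqrt{319 + \frac{1}{3136}} = \sqrt{\frac{1000385}{3136}} = \frac{\sqrt{1000385}}{56}$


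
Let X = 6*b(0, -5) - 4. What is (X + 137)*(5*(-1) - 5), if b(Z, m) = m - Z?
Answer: -1030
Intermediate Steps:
X = -34 (X = 6*(-5 - 1*0) - 4 = 6*(-5 + 0) - 4 = 6*(-5) - 4 = -30 - 4 = -34)
(X + 137)*(5*(-1) - 5) = (-34 + 137)*(5*(-1) - 5) = 103*(-5 - 5) = 103*(-10) = -1030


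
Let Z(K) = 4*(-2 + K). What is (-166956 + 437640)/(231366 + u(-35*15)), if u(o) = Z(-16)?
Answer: 45114/38549 ≈ 1.1703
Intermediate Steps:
Z(K) = -8 + 4*K
u(o) = -72 (u(o) = -8 + 4*(-16) = -8 - 64 = -72)
(-166956 + 437640)/(231366 + u(-35*15)) = (-166956 + 437640)/(231366 - 72) = 270684/231294 = 270684*(1/231294) = 45114/38549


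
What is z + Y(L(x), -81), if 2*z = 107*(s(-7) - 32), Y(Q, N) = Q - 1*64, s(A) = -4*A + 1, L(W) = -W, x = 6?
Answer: -461/2 ≈ -230.50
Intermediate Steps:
s(A) = 1 - 4*A
Y(Q, N) = -64 + Q (Y(Q, N) = Q - 64 = -64 + Q)
z = -321/2 (z = (107*((1 - 4*(-7)) - 32))/2 = (107*((1 + 28) - 32))/2 = (107*(29 - 32))/2 = (107*(-3))/2 = (1/2)*(-321) = -321/2 ≈ -160.50)
z + Y(L(x), -81) = -321/2 + (-64 - 1*6) = -321/2 + (-64 - 6) = -321/2 - 70 = -461/2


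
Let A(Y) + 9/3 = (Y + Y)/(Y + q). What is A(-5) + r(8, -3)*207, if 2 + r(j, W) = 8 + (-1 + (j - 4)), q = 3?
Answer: 1865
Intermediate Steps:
r(j, W) = 1 + j (r(j, W) = -2 + (8 + (-1 + (j - 4))) = -2 + (8 + (-1 + (-4 + j))) = -2 + (8 + (-5 + j)) = -2 + (3 + j) = 1 + j)
A(Y) = -3 + 2*Y/(3 + Y) (A(Y) = -3 + (Y + Y)/(Y + 3) = -3 + (2*Y)/(3 + Y) = -3 + 2*Y/(3 + Y))
A(-5) + r(8, -3)*207 = (-9 - 1*(-5))/(3 - 5) + (1 + 8)*207 = (-9 + 5)/(-2) + 9*207 = -½*(-4) + 1863 = 2 + 1863 = 1865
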